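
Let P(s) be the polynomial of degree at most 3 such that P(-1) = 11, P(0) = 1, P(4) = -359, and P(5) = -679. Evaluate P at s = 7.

-1805

Using the Lagrange interpolation formula with nodes -1, 0, 4, 5:
  L_0(s) = s(s - 4)(s - 5) / -30
  L_1(s) = (s + 1)(s - 4)(s - 5) / 20
  L_2(s) = (s + 1)s(s - 5) / -20
  L_3(s) = (s + 1)s(s - 4) / 30
Then P(s) = 11·L_0(s) + 1·L_1(s) - 359·L_2(s) - 679·L_3(s).
Expanding and collecting terms gives P(s) = -5s³ - s² - 6s + 1.
Evaluating at s = 7: P(7) = -1805.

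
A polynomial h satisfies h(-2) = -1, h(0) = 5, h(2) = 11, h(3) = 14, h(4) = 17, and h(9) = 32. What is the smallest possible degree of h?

1

Divided differences on the nodes -2, 0, 2, 3, 4, 9:
  order 0: -1  5  11  14  17  32
  order 1: 3  3  3  3  3
  order 2: 0  0  0  0
  order 3: 0  0  0
  order 4: 0  0
  order 5: 0
The order-1 divided differences are all 3 (nonzero) and every higher order vanishes, so the data lies on a polynomial of degree exactly 1.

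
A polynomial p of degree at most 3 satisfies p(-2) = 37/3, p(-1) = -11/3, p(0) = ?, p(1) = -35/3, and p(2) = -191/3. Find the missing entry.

On equispaced nodes a degree-3 polynomial has vanishing fourth forward difference, so
  p(-2) - 4·p(-1) + 6·p(0) - 4·p(1) + p(2) = 0.
Substituting the known values and solving for p(0):
  6·p(0) = -10
  p(0) = -5/3.

-5/3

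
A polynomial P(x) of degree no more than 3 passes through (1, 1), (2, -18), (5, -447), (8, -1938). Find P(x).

P(x) = -4x^3 + x^2 + 6x - 2

Write P(x) = ax^3 + bx^2 + cx + d. Substituting each data point gives a linear system:
  a + b + c + d = 1
  8a + 4b + 2c + d = -18
  125a + 25b + 5c + d = -447
  512a + 64b + 8c + d = -1938
Solving the system yields a = -4, b = 1, c = 6, d = -2.
So P(x) = -4x^3 + x^2 + 6x - 2.
Check: P(1) = 1. ✓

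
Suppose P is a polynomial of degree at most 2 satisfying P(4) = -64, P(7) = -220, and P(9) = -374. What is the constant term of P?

Write P(u) = au^2 + bu + c. Substituting each data point gives a linear system:
  16a + 4b + c = -64
  49a + 7b + c = -220
  81a + 9b + c = -374
Solving the system yields a = -5, b = 3, c = 4.
So P(u) = -5u^2 + 3u + 4.
The constant term is 4.

4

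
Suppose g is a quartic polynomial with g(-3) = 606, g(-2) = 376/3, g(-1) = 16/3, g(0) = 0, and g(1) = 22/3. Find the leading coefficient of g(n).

6

Write g(n) = an^4 + bn^3 + cn^2 + dn + e. Substituting each data point gives a linear system:
  81a - 27b + 9c - 3d + e = 606
  16a - 8b + 4c - 2d + e = 376/3
  a - b + c - d + e = 16/3
  e = 0
  a + b + c + d + e = 22/3
Solving the system yields a = 6, b = -5, c = 1/3, d = 6, e = 0.
So g(n) = 6n^4 - 5n^3 + (1/3)n^2 + 6n.
The leading coefficient is 6.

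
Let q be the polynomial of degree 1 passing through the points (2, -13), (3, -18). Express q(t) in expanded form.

q(t) = -5t - 3

Write q(t) = at + b. Substituting each data point gives a linear system:
  2a + b = -13
  3a + b = -18
Solving the system yields a = -5, b = -3.
So q(t) = -5t - 3.
Check: q(3) = -18. ✓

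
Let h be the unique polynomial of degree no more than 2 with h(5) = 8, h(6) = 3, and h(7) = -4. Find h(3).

12

Using the Lagrange interpolation formula with nodes 5, 6, 7:
  L_0(n) = (n - 6)(n - 7) / 2
  L_1(n) = (n - 5)(n - 7) / -1
  L_2(n) = (n - 5)(n - 6) / 2
Then h(n) = 8·L_0(n) + 3·L_1(n) - 4·L_2(n).
Expanding and collecting terms gives h(n) = -n^2 + 6n + 3.
Evaluating at n = 3: h(3) = 12.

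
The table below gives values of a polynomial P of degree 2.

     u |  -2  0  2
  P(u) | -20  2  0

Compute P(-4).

-66

Write P(u) = au^2 + bu + c. Substituting each data point gives a linear system:
  4a - 2b + c = -20
  c = 2
  4a + 2b + c = 0
Solving the system yields a = -3, b = 5, c = 2.
So P(u) = -3u^2 + 5u + 2.
Then P(-4) = -66.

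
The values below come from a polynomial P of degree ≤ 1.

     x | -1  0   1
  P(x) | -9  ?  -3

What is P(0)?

On equispaced nodes a degree-1 polynomial has vanishing second forward difference, so
  P(-1) - 2·P(0) + P(1) = 0.
Substituting the known values and solving for P(0):
  -2·P(0) = 12
  P(0) = -6.

-6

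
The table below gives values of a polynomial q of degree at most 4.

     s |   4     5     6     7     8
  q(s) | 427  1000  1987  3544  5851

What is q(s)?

Write q(s) = as^4 + bs^3 + cs^2 + ds + e. Substituting each data point gives a linear system:
  256a + 64b + 16c + 4d + e = 427
  625a + 125b + 25c + 5d + e = 1000
  1296a + 216b + 36c + 6d + e = 1987
  2401a + 343b + 49c + 7d + e = 3544
  4096a + 512b + 64c + 8d + e = 5851
Solving the system yields a = 1, b = 4, c = -4, d = -4, e = -5.
So q(s) = s^4 + 4s^3 - 4s^2 - 4s - 5.
Check: q(6) = 1987. ✓

q(s) = s^4 + 4s^3 - 4s^2 - 4s - 5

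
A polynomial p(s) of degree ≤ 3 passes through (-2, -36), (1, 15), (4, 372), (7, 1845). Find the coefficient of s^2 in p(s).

2

Write p(s) = as^3 + bs^2 + cs + d. Substituting each data point gives a linear system:
  -8a + 4b - 2c + d = -36
  a + b + c + d = 15
  64a + 16b + 4c + d = 372
  343a + 49b + 7c + d = 1845
Solving the system yields a = 5, b = 2, c = 4, d = 4.
So p(s) = 5s^3 + 2s^2 + 4s + 4.
The coefficient of s^2 is 2.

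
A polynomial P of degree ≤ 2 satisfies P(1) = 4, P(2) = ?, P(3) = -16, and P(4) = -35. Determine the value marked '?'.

-3

The 3 known points determine the degree-2 polynomial uniquely.
Write P(x) = ax^2 + bx + c. Substituting each data point gives a linear system:
  a + b + c = 4
  9a + 3b + c = -16
  16a + 4b + c = -35
Solving the system yields a = -3, b = 2, c = 5.
So P(x) = -3x^2 + 2x + 5.
Then P(2) = -3.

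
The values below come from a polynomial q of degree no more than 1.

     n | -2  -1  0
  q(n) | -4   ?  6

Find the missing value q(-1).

1

The 2 known points determine the degree-1 polynomial uniquely.
Write q(n) = an + b. Substituting each data point gives a linear system:
  -2a + b = -4
  b = 6
Solving the system yields a = 5, b = 6.
So q(n) = 5n + 6.
Then q(-1) = 1.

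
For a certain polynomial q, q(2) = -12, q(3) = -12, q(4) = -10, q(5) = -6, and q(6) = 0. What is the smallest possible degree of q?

2

Forward differences of the values at n = 2, 3, 4, 5, 6:
  q  : -12  -12  -10  -6  0
  Δ  : 0  2  4  6
  Δ^2: 2  2  2
  Δ^3: 0  0
  Δ^4: 0
The second differences are constant (2) and nonzero, while all higher differences vanish, so the minimal degree is 2.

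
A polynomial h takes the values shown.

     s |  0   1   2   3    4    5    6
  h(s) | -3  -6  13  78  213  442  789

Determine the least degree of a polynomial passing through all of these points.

Forward differences of the values at s = 0, 1, 2, 3, 4, 5, 6:
  h  : -3  -6  13  78  213  442  789
  Δ  : -3  19  65  135  229  347
  Δ^2: 22  46  70  94  118
  Δ^3: 24  24  24  24
  Δ^4: 0  0  0
  Δ^5: 0  0
  Δ^6: 0
The third differences are constant (24) and nonzero, while all higher differences vanish, so the minimal degree is 3.

3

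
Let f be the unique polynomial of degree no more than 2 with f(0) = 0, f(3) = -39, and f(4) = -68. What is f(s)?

Write f(s) = as^2 + bs + c. Substituting each data point gives a linear system:
  c = 0
  9a + 3b + c = -39
  16a + 4b + c = -68
Solving the system yields a = -4, b = -1, c = 0.
So f(s) = -4s^2 - s.
Check: f(4) = -68. ✓

f(s) = -4s^2 - s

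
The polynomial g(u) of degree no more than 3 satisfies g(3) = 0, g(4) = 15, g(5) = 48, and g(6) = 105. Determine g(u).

g(u) = u^3 - 3u^2 - u + 3

Write g(u) = au^3 + bu^2 + cu + d. Substituting each data point gives a linear system:
  27a + 9b + 3c + d = 0
  64a + 16b + 4c + d = 15
  125a + 25b + 5c + d = 48
  216a + 36b + 6c + d = 105
Solving the system yields a = 1, b = -3, c = -1, d = 3.
So g(u) = u^3 - 3u^2 - u + 3.
Check: g(6) = 105. ✓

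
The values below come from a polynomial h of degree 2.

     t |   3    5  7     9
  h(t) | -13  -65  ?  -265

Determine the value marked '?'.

-149

The 3 known points determine the degree-2 polynomial uniquely.
Write h(t) = at^2 + bt + c. Substituting each data point gives a linear system:
  9a + 3b + c = -13
  25a + 5b + c = -65
  81a + 9b + c = -265
Solving the system yields a = -4, b = 6, c = 5.
So h(t) = -4t^2 + 6t + 5.
Then h(7) = -149.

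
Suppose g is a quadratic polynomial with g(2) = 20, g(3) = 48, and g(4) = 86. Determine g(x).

Write g(x) = ax^2 + bx + c. Substituting each data point gives a linear system:
  4a + 2b + c = 20
  9a + 3b + c = 48
  16a + 4b + c = 86
Solving the system yields a = 5, b = 3, c = -6.
So g(x) = 5x^2 + 3x - 6.
Check: g(2) = 20. ✓

g(x) = 5x^2 + 3x - 6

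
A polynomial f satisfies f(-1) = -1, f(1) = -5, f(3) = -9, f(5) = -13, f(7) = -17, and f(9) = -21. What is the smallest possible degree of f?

Forward differences of the values at s = -1, 1, 3, 5, 7, 9:
  f  : -1  -5  -9  -13  -17  -21
  Δ  : -4  -4  -4  -4  -4
  Δ^2: 0  0  0  0
  Δ^3: 0  0  0
  Δ^4: 0  0
  Δ^5: 0
The first differences are constant (-4) and nonzero, while all higher differences vanish, so the minimal degree is 1.

1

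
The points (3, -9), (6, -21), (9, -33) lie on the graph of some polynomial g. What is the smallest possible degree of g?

1

Forward differences of the values at s = 3, 6, 9:
  g  : -9  -21  -33
  Δ  : -12  -12
  Δ^2: 0
The first differences are constant (-12) and nonzero, while all higher differences vanish, so the minimal degree is 1.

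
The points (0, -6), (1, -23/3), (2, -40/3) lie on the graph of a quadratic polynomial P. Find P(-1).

-25/3

Using the Lagrange interpolation formula with nodes 0, 1, 2:
  L_0(u) = (u - 1)(u - 2) / 2
  L_1(u) = u(u - 2) / -1
  L_2(u) = u(u - 1) / 2
Then P(u) = -6·L_0(u) - 23/3·L_1(u) - 40/3·L_2(u).
Expanding and collecting terms gives P(u) = -2u^2 + (1/3)u - 6.
Evaluating at u = -1: P(-1) = -25/3.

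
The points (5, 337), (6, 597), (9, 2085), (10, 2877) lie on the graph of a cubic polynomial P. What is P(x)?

Write P(x) = ax^3 + bx^2 + cx + d. Substituting each data point gives a linear system:
  125a + 25b + 5c + d = 337
  216a + 36b + 6c + d = 597
  729a + 81b + 9c + d = 2085
  1000a + 100b + 10c + d = 2877
Solving the system yields a = 3, b = -1, c = -2, d = -3.
So P(x) = 3x^3 - x^2 - 2x - 3.
Check: P(10) = 2877. ✓

P(x) = 3x^3 - x^2 - 2x - 3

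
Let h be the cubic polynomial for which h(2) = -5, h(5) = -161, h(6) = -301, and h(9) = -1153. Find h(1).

Using the Lagrange interpolation formula with nodes 2, 5, 6, 9:
  L_0(s) = (s - 5)(s - 6)(s - 9) / -84
  L_1(s) = (s - 2)(s - 6)(s - 9) / 12
  L_2(s) = (s - 2)(s - 5)(s - 9) / -12
  L_3(s) = (s - 2)(s - 5)(s - 6) / 84
Then h(s) = -5·L_0(s) - 161·L_1(s) - 301·L_2(s) - 1153·L_3(s).
Expanding and collecting terms gives h(s) = -2s³ + 4s² - 2s - 1.
Evaluating at s = 1: h(1) = -1.

-1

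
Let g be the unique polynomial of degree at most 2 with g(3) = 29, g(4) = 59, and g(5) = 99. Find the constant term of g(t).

Write g(t) = at^2 + bt + c. Substituting each data point gives a linear system:
  9a + 3b + c = 29
  16a + 4b + c = 59
  25a + 5b + c = 99
Solving the system yields a = 5, b = -5, c = -1.
So g(t) = 5t² - 5t - 1.
The constant term is -1.

-1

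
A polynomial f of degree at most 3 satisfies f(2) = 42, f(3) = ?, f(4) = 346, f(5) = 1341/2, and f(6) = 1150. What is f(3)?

293/2

The 4 known points determine the degree-3 polynomial uniquely.
Write f(n) = an^3 + bn^2 + cn + d. Substituting each data point gives a linear system:
  8a + 4b + 2c + d = 42
  64a + 16b + 4c + d = 346
  125a + 25b + 5c + d = 1341/2
  216a + 36b + 6c + d = 1150
Solving the system yields a = 5, b = 5/2, c = -3, d = -2.
So f(n) = 5n^3 + (5/2)n^2 - 3n - 2.
Then f(3) = 293/2.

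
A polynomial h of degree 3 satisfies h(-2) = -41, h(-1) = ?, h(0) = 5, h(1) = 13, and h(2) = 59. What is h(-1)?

-1

On equispaced nodes a degree-3 polynomial has vanishing fourth forward difference, so
  h(-2) - 4·h(-1) + 6·h(0) - 4·h(1) + h(2) = 0.
Substituting the known values and solving for h(-1):
  -4·h(-1) = 4
  h(-1) = -1.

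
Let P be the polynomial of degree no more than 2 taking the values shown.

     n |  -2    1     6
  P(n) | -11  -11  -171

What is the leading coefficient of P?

Write P(n) = an^2 + bn + c. Substituting each data point gives a linear system:
  4a - 2b + c = -11
  a + b + c = -11
  36a + 6b + c = -171
Solving the system yields a = -4, b = -4, c = -3.
So P(n) = -4n² - 4n - 3.
The leading coefficient is -4.

-4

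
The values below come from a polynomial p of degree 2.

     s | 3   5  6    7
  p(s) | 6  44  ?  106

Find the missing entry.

72

The 3 known points determine the degree-2 polynomial uniquely.
Write p(s) = as^2 + bs + c. Substituting each data point gives a linear system:
  9a + 3b + c = 6
  25a + 5b + c = 44
  49a + 7b + c = 106
Solving the system yields a = 3, b = -5, c = -6.
So p(s) = 3s^2 - 5s - 6.
Then p(6) = 72.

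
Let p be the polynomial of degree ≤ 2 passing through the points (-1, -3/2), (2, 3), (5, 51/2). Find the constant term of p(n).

-2

Write p(n) = an^2 + bn + c. Substituting each data point gives a linear system:
  a - b + c = -3/2
  4a + 2b + c = 3
  25a + 5b + c = 51/2
Solving the system yields a = 1, b = 1/2, c = -2.
So p(n) = n^2 + (1/2)n - 2.
The constant term is -2.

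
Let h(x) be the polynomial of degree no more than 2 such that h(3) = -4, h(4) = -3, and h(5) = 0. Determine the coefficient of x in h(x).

Write h(x) = ax^2 + bx + c. Substituting each data point gives a linear system:
  9a + 3b + c = -4
  16a + 4b + c = -3
  25a + 5b + c = 0
Solving the system yields a = 1, b = -6, c = 5.
So h(x) = x² - 6x + 5.
The coefficient of x is -6.

-6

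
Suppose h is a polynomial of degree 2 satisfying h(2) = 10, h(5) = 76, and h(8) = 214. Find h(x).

h(x) = 4x^2 - 6x + 6

Write h(x) = ax^2 + bx + c. Substituting each data point gives a linear system:
  4a + 2b + c = 10
  25a + 5b + c = 76
  64a + 8b + c = 214
Solving the system yields a = 4, b = -6, c = 6.
So h(x) = 4x² - 6x + 6.
Check: h(5) = 76. ✓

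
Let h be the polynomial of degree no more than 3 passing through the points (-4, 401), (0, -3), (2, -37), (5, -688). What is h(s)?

h(s) = -6s^3 + 2s^2 + 3s - 3

Using the Lagrange interpolation formula with nodes -4, 0, 2, 5:
  L_0(s) = s(s - 2)(s - 5) / -216
  L_1(s) = (s + 4)(s - 2)(s - 5) / 40
  L_2(s) = (s + 4)s(s - 5) / -36
  L_3(s) = (s + 4)s(s - 2) / 135
Then h(s) = 401·L_0(s) - 3·L_1(s) - 37·L_2(s) - 688·L_3(s).
Expanding and collecting terms gives h(s) = -6s^3 + 2s^2 + 3s - 3.
Check: h(-4) = 401. ✓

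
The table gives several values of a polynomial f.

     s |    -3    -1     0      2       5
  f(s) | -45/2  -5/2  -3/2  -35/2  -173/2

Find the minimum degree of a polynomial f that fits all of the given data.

Divided differences on the nodes -3, -1, 0, 2, 5:
  order 0: -45/2  -5/2  -3/2  -35/2  -173/2
  order 1: 10  1  -8  -23
  order 2: -3  -3  -3
  order 3: 0  0
  order 4: 0
The order-2 divided differences are all -3 (nonzero) and every higher order vanishes, so the data lies on a polynomial of degree exactly 2.

2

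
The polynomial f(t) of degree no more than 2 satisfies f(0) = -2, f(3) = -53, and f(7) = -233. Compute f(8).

-298

Using the Lagrange interpolation formula with nodes 0, 3, 7:
  L_0(t) = (t - 3)(t - 7) / 21
  L_1(t) = t(t - 7) / -12
  L_2(t) = t(t - 3) / 28
Then f(t) = -2·L_0(t) - 53·L_1(t) - 233·L_2(t).
Expanding and collecting terms gives f(t) = -4t^2 - 5t - 2.
Evaluating at t = 8: f(8) = -298.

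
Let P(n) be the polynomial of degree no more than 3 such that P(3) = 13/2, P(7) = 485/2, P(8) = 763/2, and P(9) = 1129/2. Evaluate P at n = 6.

Using the Lagrange interpolation formula with nodes 3, 7, 8, 9:
  L_0(n) = (n - 7)(n - 8)(n - 9) / -120
  L_1(n) = (n - 3)(n - 8)(n - 9) / 8
  L_2(n) = (n - 3)(n - 7)(n - 9) / -5
  L_3(n) = (n - 3)(n - 7)(n - 8) / 12
Then P(n) = 13/2·L_0(n) + 485/2·L_1(n) + 763/2·L_2(n) + 1129/2·L_3(n).
Expanding and collecting terms gives P(n) = n³ - 2n² - 5/2.
Evaluating at n = 6: P(6) = 283/2.

283/2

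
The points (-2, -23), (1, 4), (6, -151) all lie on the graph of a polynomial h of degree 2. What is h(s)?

h(s) = -5s^2 + 4s + 5

Using the Lagrange interpolation formula with nodes -2, 1, 6:
  L_0(s) = (s - 1)(s - 6) / 24
  L_1(s) = (s + 2)(s - 6) / -15
  L_2(s) = (s + 2)(s - 1) / 40
Then h(s) = -23·L_0(s) + 4·L_1(s) - 151·L_2(s).
Expanding and collecting terms gives h(s) = -5s^2 + 4s + 5.
Check: h(1) = 4. ✓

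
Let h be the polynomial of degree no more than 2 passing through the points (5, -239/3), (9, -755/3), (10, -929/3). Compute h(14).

Write h(x) = ax^2 + bx + c. Substituting each data point gives a linear system:
  25a + 5b + c = -239/3
  81a + 9b + c = -755/3
  100a + 10b + c = -929/3
Solving the system yields a = -3, b = -1, c = 1/3.
So h(x) = -3x² - x + 1/3.
Then h(14) = -1805/3.

-1805/3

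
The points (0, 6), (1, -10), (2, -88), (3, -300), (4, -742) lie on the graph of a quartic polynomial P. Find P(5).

-1534

Forward differences of the values at s = 0, 1, 2, 3, 4:
  P  : 6  -10  -88  -300  -742
  Δ  : -16  -78  -212  -442
  Δ^2: -62  -134  -230
  Δ^3: -72  -96
  Δ^4: -24
The fourth differences are constant, confirming degree 4.
Interpolating (Newton forward form) and evaluating at s = 5 gives P(5) = -1534.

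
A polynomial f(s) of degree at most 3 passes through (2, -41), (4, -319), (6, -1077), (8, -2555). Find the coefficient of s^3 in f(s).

Write f(s) = as^3 + bs^2 + cs + d. Substituting each data point gives a linear system:
  8a + 4b + 2c + d = -41
  64a + 16b + 4c + d = -319
  216a + 36b + 6c + d = -1077
  512a + 64b + 8c + d = -2555
Solving the system yields a = -5, b = 0, c = 1, d = -3.
So f(s) = -5s^3 + s - 3.
The leading coefficient is -5.

-5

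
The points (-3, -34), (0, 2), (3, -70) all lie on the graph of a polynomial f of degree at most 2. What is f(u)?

Using the Lagrange interpolation formula with nodes -3, 0, 3:
  L_0(u) = u(u - 3) / 18
  L_1(u) = (u + 3)(u - 3) / -9
  L_2(u) = (u + 3)u / 18
Then f(u) = -34·L_0(u) + 2·L_1(u) - 70·L_2(u).
Expanding and collecting terms gives f(u) = -6u^2 - 6u + 2.
Check: f(-3) = -34. ✓

f(u) = -6u^2 - 6u + 2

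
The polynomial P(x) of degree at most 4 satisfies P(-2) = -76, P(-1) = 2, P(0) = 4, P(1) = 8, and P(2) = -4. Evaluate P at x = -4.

-1252

Forward differences of the values at x = -2, -1, 0, 1, 2:
  P  : -76  2  4  8  -4
  Δ  : 78  2  4  -12
  Δ^2: -76  2  -16
  Δ^3: 78  -18
  Δ^4: -96
The fourth differences are constant, confirming degree 4.
Interpolating (Newton forward form) and evaluating at x = -4 gives P(-4) = -1252.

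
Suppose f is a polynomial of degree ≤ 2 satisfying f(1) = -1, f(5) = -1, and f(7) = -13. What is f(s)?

f(s) = -s^2 + 6s - 6

Using the Lagrange interpolation formula with nodes 1, 5, 7:
  L_0(s) = (s - 5)(s - 7) / 24
  L_1(s) = (s - 1)(s - 7) / -8
  L_2(s) = (s - 1)(s - 5) / 12
Then f(s) = -1·L_0(s) - 1·L_1(s) - 13·L_2(s).
Expanding and collecting terms gives f(s) = -s² + 6s - 6.
Check: f(7) = -13. ✓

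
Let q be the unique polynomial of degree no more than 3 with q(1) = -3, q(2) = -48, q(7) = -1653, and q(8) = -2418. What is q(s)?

q(s) = -4s^3 - 6s^2 + s + 6

Write q(s) = as^3 + bs^2 + cs + d. Substituting each data point gives a linear system:
  a + b + c + d = -3
  8a + 4b + 2c + d = -48
  343a + 49b + 7c + d = -1653
  512a + 64b + 8c + d = -2418
Solving the system yields a = -4, b = -6, c = 1, d = 6.
So q(s) = -4s^3 - 6s^2 + s + 6.
Check: q(1) = -3. ✓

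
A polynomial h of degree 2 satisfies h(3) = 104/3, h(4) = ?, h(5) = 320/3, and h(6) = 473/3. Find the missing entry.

197/3

On equispaced nodes a degree-2 polynomial has vanishing third forward difference, so
  - h(3) + 3·h(4) - 3·h(5) + h(6) = 0.
Substituting the known values and solving for h(4):
  3·h(4) = 197
  h(4) = 197/3.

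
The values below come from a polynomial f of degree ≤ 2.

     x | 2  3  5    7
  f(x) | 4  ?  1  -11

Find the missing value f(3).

The 3 known points determine the degree-2 polynomial uniquely.
Write f(x) = ax^2 + bx + c. Substituting each data point gives a linear system:
  4a + 2b + c = 4
  25a + 5b + c = 1
  49a + 7b + c = -11
Solving the system yields a = -1, b = 6, c = -4.
So f(x) = -x² + 6x - 4.
Then f(3) = 5.

5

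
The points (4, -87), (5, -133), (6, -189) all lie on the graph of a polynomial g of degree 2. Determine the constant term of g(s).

-3

Write g(s) = as^2 + bs + c. Substituting each data point gives a linear system:
  16a + 4b + c = -87
  25a + 5b + c = -133
  36a + 6b + c = -189
Solving the system yields a = -5, b = -1, c = -3.
So g(s) = -5s² - s - 3.
The constant term is -3.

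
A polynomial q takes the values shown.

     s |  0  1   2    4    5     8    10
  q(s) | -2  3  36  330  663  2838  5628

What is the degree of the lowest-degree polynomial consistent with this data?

Divided differences on the nodes 0, 1, 2, 4, 5, 8, 10:
  order 0: -2  3  36  330  663  2838  5628
  order 1: 5  33  147  333  725  1395
  order 2: 14  38  62  98  134
  order 3: 6  6  6  6
  order 4: 0  0  0
  order 5: 0  0
  order 6: 0
The order-3 divided differences are all 6 (nonzero) and every higher order vanishes, so the data lies on a polynomial of degree exactly 3.

3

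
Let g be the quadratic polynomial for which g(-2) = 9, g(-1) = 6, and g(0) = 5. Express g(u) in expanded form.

g(u) = u^2 + 5

Write g(u) = au^2 + bu + c. Substituting each data point gives a linear system:
  4a - 2b + c = 9
  a - b + c = 6
  c = 5
Solving the system yields a = 1, b = 0, c = 5.
So g(u) = u^2 + 5.
Check: g(0) = 5. ✓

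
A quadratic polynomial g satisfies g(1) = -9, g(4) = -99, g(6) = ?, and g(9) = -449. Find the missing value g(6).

-209

The 3 known points determine the degree-2 polynomial uniquely.
Write g(u) = au^2 + bu + c. Substituting each data point gives a linear system:
  a + b + c = -9
  16a + 4b + c = -99
  81a + 9b + c = -449
Solving the system yields a = -5, b = -5, c = 1.
So g(u) = -5u² - 5u + 1.
Then g(6) = -209.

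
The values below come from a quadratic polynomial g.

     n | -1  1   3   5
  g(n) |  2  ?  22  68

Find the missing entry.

0

The 3 known points determine the degree-2 polynomial uniquely.
Write g(n) = an^2 + bn + c. Substituting each data point gives a linear system:
  a - b + c = 2
  9a + 3b + c = 22
  25a + 5b + c = 68
Solving the system yields a = 3, b = -1, c = -2.
So g(n) = 3n^2 - n - 2.
Then g(1) = 0.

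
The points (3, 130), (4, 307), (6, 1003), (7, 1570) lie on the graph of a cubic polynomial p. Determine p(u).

p(u) = 4u^3 + 5u^2 - 6u - 5

Write p(u) = au^3 + bu^2 + cu + d. Substituting each data point gives a linear system:
  27a + 9b + 3c + d = 130
  64a + 16b + 4c + d = 307
  216a + 36b + 6c + d = 1003
  343a + 49b + 7c + d = 1570
Solving the system yields a = 4, b = 5, c = -6, d = -5.
So p(u) = 4u^3 + 5u^2 - 6u - 5.
Check: p(6) = 1003. ✓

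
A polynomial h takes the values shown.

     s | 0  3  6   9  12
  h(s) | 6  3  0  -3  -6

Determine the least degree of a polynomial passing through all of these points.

1

Forward differences of the values at s = 0, 3, 6, 9, 12:
  h  : 6  3  0  -3  -6
  Δ  : -3  -3  -3  -3
  Δ^2: 0  0  0
  Δ^3: 0  0
  Δ^4: 0
The first differences are constant (-3) and nonzero, while all higher differences vanish, so the minimal degree is 1.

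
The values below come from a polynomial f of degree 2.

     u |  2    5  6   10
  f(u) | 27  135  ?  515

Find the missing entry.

191

The 3 known points determine the degree-2 polynomial uniquely.
Write f(u) = au^2 + bu + c. Substituting each data point gives a linear system:
  4a + 2b + c = 27
  25a + 5b + c = 135
  100a + 10b + c = 515
Solving the system yields a = 5, b = 1, c = 5.
So f(u) = 5u² + u + 5.
Then f(6) = 191.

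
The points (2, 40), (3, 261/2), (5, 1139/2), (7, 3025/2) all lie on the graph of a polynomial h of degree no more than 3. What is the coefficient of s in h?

-1/2

Write h(s) = as^3 + bs^2 + cs + d. Substituting each data point gives a linear system:
  8a + 4b + 2c + d = 40
  27a + 9b + 3c + d = 261/2
  125a + 25b + 5c + d = 1139/2
  343a + 49b + 7c + d = 3025/2
Solving the system yields a = 4, b = 3, c = -1/2, d = -3.
So h(s) = 4s^3 + 3s^2 - (1/2)s - 3.
The coefficient of s is -1/2.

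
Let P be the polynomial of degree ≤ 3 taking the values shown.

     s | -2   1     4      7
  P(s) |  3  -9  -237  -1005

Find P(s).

P(s) = -2s^3 - 6s^2 - 4s + 3

Write P(s) = as^3 + bs^2 + cs + d. Substituting each data point gives a linear system:
  -8a + 4b - 2c + d = 3
  a + b + c + d = -9
  64a + 16b + 4c + d = -237
  343a + 49b + 7c + d = -1005
Solving the system yields a = -2, b = -6, c = -4, d = 3.
So P(s) = -2s^3 - 6s^2 - 4s + 3.
Check: P(-2) = 3. ✓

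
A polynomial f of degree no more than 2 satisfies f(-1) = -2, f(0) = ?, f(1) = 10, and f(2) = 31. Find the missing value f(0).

The 3 known points determine the degree-2 polynomial uniquely.
Write f(t) = at^2 + bt + c. Substituting each data point gives a linear system:
  a - b + c = -2
  a + b + c = 10
  4a + 2b + c = 31
Solving the system yields a = 5, b = 6, c = -1.
So f(t) = 5t^2 + 6t - 1.
Then f(0) = -1.

-1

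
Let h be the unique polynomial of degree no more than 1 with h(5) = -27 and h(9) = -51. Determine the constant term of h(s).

Write h(s) = as + b. Substituting each data point gives a linear system:
  5a + b = -27
  9a + b = -51
Solving the system yields a = -6, b = 3.
So h(s) = -6s + 3.
The constant term is 3.

3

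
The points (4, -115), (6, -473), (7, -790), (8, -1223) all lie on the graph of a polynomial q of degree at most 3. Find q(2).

Using the Lagrange interpolation formula with nodes 4, 6, 7, 8:
  L_0(n) = (n - 6)(n - 7)(n - 8) / -24
  L_1(n) = (n - 4)(n - 7)(n - 8) / 4
  L_2(n) = (n - 4)(n - 6)(n - 8) / -3
  L_3(n) = (n - 4)(n - 6)(n - 7) / 8
Then q(n) = -115·L_0(n) - 473·L_1(n) - 790·L_2(n) - 1223·L_3(n).
Expanding and collecting terms gives q(n) = -3n³ + 5n² - n + 1.
Evaluating at n = 2: q(2) = -5.

-5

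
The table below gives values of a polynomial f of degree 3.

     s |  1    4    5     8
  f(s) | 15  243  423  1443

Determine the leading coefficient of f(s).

Write f(s) = as^3 + bs^2 + cs + d. Substituting each data point gives a linear system:
  a + b + c + d = 15
  64a + 16b + 4c + d = 243
  125a + 25b + 5c + d = 423
  512a + 64b + 8c + d = 1443
Solving the system yields a = 2, b = 6, c = 4, d = 3.
So f(s) = 2s^3 + 6s^2 + 4s + 3.
The leading coefficient is 2.

2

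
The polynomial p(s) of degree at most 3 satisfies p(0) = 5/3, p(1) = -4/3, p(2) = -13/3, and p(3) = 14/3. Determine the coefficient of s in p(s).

1

Write p(s) = as^3 + bs^2 + cs + d. Substituting each data point gives a linear system:
  d = 5/3
  a + b + c + d = -4/3
  8a + 4b + 2c + d = -13/3
  27a + 9b + 3c + d = 14/3
Solving the system yields a = 2, b = -6, c = 1, d = 5/3.
So p(s) = 2s^3 - 6s^2 + s + 5/3.
The coefficient of s is 1.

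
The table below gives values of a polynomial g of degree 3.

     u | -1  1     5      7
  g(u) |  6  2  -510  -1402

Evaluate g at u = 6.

Write g(u) = au^3 + bu^2 + cu + d. Substituting each data point gives a linear system:
  -a + b - c + d = 6
  a + b + c + d = 2
  125a + 25b + 5c + d = -510
  343a + 49b + 7c + d = -1402
Solving the system yields a = -4, b = -1, c = 2, d = 5.
So g(u) = -4u^3 - u^2 + 2u + 5.
Then g(6) = -883.

-883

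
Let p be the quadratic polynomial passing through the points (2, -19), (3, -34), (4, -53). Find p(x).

p(x) = -2x^2 - 5x - 1

Write p(x) = ax^2 + bx + c. Substituting each data point gives a linear system:
  4a + 2b + c = -19
  9a + 3b + c = -34
  16a + 4b + c = -53
Solving the system yields a = -2, b = -5, c = -1.
So p(x) = -2x^2 - 5x - 1.
Check: p(4) = -53. ✓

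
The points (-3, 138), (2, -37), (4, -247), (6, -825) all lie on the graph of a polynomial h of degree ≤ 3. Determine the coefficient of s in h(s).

Write h(s) = as^3 + bs^2 + cs + d. Substituting each data point gives a linear system:
  -27a + 9b - 3c + d = 138
  8a + 4b + 2c + d = -37
  64a + 16b + 4c + d = -247
  216a + 36b + 6c + d = -825
Solving the system yields a = -4, b = 2, c = -5, d = -3.
So h(s) = -4s³ + 2s² - 5s - 3.
The coefficient of s is -5.

-5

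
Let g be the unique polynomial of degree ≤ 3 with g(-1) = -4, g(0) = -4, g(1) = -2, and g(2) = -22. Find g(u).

g(u) = -4u^3 + u^2 + 5u - 4

Using the Lagrange interpolation formula with nodes -1, 0, 1, 2:
  L_0(u) = u(u - 1)(u - 2) / -6
  L_1(u) = (u + 1)(u - 1)(u - 2) / 2
  L_2(u) = (u + 1)u(u - 2) / -2
  L_3(u) = (u + 1)u(u - 1) / 6
Then g(u) = -4·L_0(u) - 4·L_1(u) - 2·L_2(u) - 22·L_3(u).
Expanding and collecting terms gives g(u) = -4u³ + u² + 5u - 4.
Check: g(1) = -2. ✓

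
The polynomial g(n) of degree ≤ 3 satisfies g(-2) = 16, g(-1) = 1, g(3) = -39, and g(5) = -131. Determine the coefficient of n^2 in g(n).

1

Write g(n) = an^3 + bn^2 + cn + d. Substituting each data point gives a linear system:
  -8a + 4b - 2c + d = 16
  -a + b - c + d = 1
  27a + 9b + 3c + d = -39
  125a + 25b + 5c + d = -131
Solving the system yields a = -1, b = 1, c = -5, d = -6.
So g(n) = -n³ + n² - 5n - 6.
The coefficient of n^2 is 1.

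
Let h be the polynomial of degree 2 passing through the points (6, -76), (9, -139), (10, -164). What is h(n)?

h(n) = -n^2 - 6n - 4

Using the Lagrange interpolation formula with nodes 6, 9, 10:
  L_0(n) = (n - 9)(n - 10) / 12
  L_1(n) = (n - 6)(n - 10) / -3
  L_2(n) = (n - 6)(n - 9) / 4
Then h(n) = -76·L_0(n) - 139·L_1(n) - 164·L_2(n).
Expanding and collecting terms gives h(n) = -n^2 - 6n - 4.
Check: h(9) = -139. ✓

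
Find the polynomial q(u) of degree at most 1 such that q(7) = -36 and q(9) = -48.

Write q(u) = au + b. Substituting each data point gives a linear system:
  7a + b = -36
  9a + b = -48
Solving the system yields a = -6, b = 6.
So q(u) = -6u + 6.
Check: q(7) = -36. ✓

q(u) = -6u + 6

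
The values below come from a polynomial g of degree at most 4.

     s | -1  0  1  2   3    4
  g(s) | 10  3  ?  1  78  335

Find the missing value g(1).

-4

The 5 known points determine the degree-4 polynomial uniquely.
Write g(s) = as^4 + bs^3 + cs^2 + ds + e. Substituting each data point gives a linear system:
  a - b + c - d + e = 10
  e = 3
  16a + 8b + 4c + 2d + e = 1
  81a + 27b + 9c + 3d + e = 78
  256a + 64b + 16c + 4d + e = 335
Solving the system yields a = 2, b = -2, c = -2, d = -5, e = 3.
So g(s) = 2s⁴ - 2s³ - 2s² - 5s + 3.
Then g(1) = -4.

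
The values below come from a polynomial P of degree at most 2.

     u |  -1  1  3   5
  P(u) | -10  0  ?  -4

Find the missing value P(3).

2

On equispaced nodes a degree-2 polynomial has vanishing third forward difference, so
  - P(-1) + 3·P(1) - 3·P(3) + P(5) = 0.
Substituting the known values and solving for P(3):
  -3·P(3) = -6
  P(3) = 2.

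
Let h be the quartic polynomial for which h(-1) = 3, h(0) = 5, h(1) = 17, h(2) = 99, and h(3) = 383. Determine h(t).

Write h(t) = at^4 + bt^3 + ct^2 + dt + e. Substituting each data point gives a linear system:
  a - b + c - d + e = 3
  e = 5
  a + b + c + d + e = 17
  16a + 8b + 4c + 2d + e = 99
  81a + 27b + 9c + 3d + e = 383
Solving the system yields a = 3, b = 4, c = 2, d = 3, e = 5.
So h(t) = 3t⁴ + 4t³ + 2t² + 3t + 5.
Check: h(-1) = 3. ✓

h(t) = 3t^4 + 4t^3 + 2t^2 + 3t + 5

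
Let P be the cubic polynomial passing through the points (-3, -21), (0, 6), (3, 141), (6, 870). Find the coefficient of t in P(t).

0

Write P(t) = at^3 + bt^2 + ct + d. Substituting each data point gives a linear system:
  -27a + 9b - 3c + d = -21
  d = 6
  27a + 9b + 3c + d = 141
  216a + 36b + 6c + d = 870
Solving the system yields a = 3, b = 6, c = 0, d = 6.
So P(t) = 3t³ + 6t² + 6.
The coefficient of t is 0.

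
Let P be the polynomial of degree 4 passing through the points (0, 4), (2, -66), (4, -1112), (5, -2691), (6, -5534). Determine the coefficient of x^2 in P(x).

2

Write P(x) = ax^4 + bx^3 + cx^2 + dx + e. Substituting each data point gives a linear system:
  e = 4
  16a + 8b + 4c + 2d + e = -66
  256a + 64b + 16c + 4d + e = -1112
  625a + 125b + 25c + 5d + e = -2691
  1296a + 216b + 36c + 6d + e = -5534
Solving the system yields a = -4, b = -2, c = 2, d = 1, e = 4.
So P(x) = -4x^4 - 2x^3 + 2x^2 + x + 4.
The coefficient of x^2 is 2.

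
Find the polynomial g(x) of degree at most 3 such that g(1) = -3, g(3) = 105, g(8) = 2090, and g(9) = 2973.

g(x) = 4x^3 + x^2 - 2x - 6

Write g(x) = ax^3 + bx^2 + cx + d. Substituting each data point gives a linear system:
  a + b + c + d = -3
  27a + 9b + 3c + d = 105
  512a + 64b + 8c + d = 2090
  729a + 81b + 9c + d = 2973
Solving the system yields a = 4, b = 1, c = -2, d = -6.
So g(x) = 4x^3 + x^2 - 2x - 6.
Check: g(8) = 2090. ✓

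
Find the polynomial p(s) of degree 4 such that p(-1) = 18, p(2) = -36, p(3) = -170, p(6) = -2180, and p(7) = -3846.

p(s) = -s^4 - 5s^3 + 6s^2 - 4s + 4

Write p(s) = as^4 + bs^3 + cs^2 + ds + e. Substituting each data point gives a linear system:
  a - b + c - d + e = 18
  16a + 8b + 4c + 2d + e = -36
  81a + 27b + 9c + 3d + e = -170
  1296a + 216b + 36c + 6d + e = -2180
  2401a + 343b + 49c + 7d + e = -3846
Solving the system yields a = -1, b = -5, c = 6, d = -4, e = 4.
So p(s) = -s^4 - 5s^3 + 6s^2 - 4s + 4.
Check: p(2) = -36. ✓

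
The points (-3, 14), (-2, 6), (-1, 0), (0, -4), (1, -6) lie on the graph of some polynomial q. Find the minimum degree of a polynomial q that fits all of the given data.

2

Forward differences of the values at x = -3, -2, -1, 0, 1:
  q  : 14  6  0  -4  -6
  Δ  : -8  -6  -4  -2
  Δ^2: 2  2  2
  Δ^3: 0  0
  Δ^4: 0
The second differences are constant (2) and nonzero, while all higher differences vanish, so the minimal degree is 2.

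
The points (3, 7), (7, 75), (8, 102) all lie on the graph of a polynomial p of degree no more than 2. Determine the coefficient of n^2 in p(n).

Write p(n) = an^2 + bn + c. Substituting each data point gives a linear system:
  9a + 3b + c = 7
  49a + 7b + c = 75
  64a + 8b + c = 102
Solving the system yields a = 2, b = -3, c = -2.
So p(n) = 2n^2 - 3n - 2.
The leading coefficient is 2.

2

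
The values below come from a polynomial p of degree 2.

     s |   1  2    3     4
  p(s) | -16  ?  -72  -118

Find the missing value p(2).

-38

The 3 known points determine the degree-2 polynomial uniquely.
Write p(s) = as^2 + bs + c. Substituting each data point gives a linear system:
  a + b + c = -16
  9a + 3b + c = -72
  16a + 4b + c = -118
Solving the system yields a = -6, b = -4, c = -6.
So p(s) = -6s^2 - 4s - 6.
Then p(2) = -38.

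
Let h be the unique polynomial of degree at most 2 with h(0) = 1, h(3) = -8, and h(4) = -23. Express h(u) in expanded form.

h(u) = -3u^2 + 6u + 1

Write h(u) = au^2 + bu + c. Substituting each data point gives a linear system:
  c = 1
  9a + 3b + c = -8
  16a + 4b + c = -23
Solving the system yields a = -3, b = 6, c = 1.
So h(u) = -3u^2 + 6u + 1.
Check: h(0) = 1. ✓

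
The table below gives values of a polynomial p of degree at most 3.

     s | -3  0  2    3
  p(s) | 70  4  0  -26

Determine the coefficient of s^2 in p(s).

2

Write p(s) = as^3 + bs^2 + cs + d. Substituting each data point gives a linear system:
  -27a + 9b - 3c + d = 70
  d = 4
  8a + 4b + 2c + d = 0
  27a + 9b + 3c + d = -26
Solving the system yields a = -2, b = 2, c = 2, d = 4.
So p(s) = -2s^3 + 2s^2 + 2s + 4.
The coefficient of s^2 is 2.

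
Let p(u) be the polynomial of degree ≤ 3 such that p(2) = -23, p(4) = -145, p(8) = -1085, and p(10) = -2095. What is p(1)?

-7

Using the Lagrange interpolation formula with nodes 2, 4, 8, 10:
  L_0(u) = (u - 4)(u - 8)(u - 10) / -96
  L_1(u) = (u - 2)(u - 8)(u - 10) / 48
  L_2(u) = (u - 2)(u - 4)(u - 10) / -48
  L_3(u) = (u - 2)(u - 4)(u - 8) / 96
Then p(u) = -23·L_0(u) - 145·L_1(u) - 1085·L_2(u) - 2095·L_3(u).
Expanding and collecting terms gives p(u) = -2u³ - u² + u - 5.
Evaluating at u = 1: p(1) = -7.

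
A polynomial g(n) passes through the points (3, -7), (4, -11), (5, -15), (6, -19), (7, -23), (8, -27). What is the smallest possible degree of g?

Forward differences of the values at n = 3, 4, 5, 6, 7, 8:
  g  : -7  -11  -15  -19  -23  -27
  Δ  : -4  -4  -4  -4  -4
  Δ^2: 0  0  0  0
  Δ^3: 0  0  0
  Δ^4: 0  0
  Δ^5: 0
The first differences are constant (-4) and nonzero, while all higher differences vanish, so the minimal degree is 1.

1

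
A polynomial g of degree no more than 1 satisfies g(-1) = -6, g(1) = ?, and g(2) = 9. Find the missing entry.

4

The 2 known points determine the degree-1 polynomial uniquely.
Write g(x) = ax + b. Substituting each data point gives a linear system:
  -a + b = -6
  2a + b = 9
Solving the system yields a = 5, b = -1.
So g(x) = 5x - 1.
Then g(1) = 4.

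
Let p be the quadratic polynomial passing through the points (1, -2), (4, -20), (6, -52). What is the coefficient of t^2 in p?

Write p(t) = at^2 + bt + c. Substituting each data point gives a linear system:
  a + b + c = -2
  16a + 4b + c = -20
  36a + 6b + c = -52
Solving the system yields a = -2, b = 4, c = -4.
So p(t) = -2t² + 4t - 4.
The leading coefficient is -2.

-2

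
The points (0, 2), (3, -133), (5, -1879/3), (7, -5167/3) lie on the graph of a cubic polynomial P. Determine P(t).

Write P(t) = at^3 + bt^2 + ct + d. Substituting each data point gives a linear system:
  d = 2
  27a + 9b + 3c + d = -133
  125a + 25b + 5c + d = -1879/3
  343a + 49b + 7c + d = -5167/3
Solving the system yields a = -5, b = -1/3, c = 1, d = 2.
So P(t) = -5t^3 - (1/3)t^2 + t + 2.
Check: P(0) = 2. ✓

P(t) = -5t^3 - (1/3)t^2 + t + 2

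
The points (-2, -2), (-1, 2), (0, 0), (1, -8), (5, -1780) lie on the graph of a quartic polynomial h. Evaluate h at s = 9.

Write h(s) = as^4 + bs^3 + cs^2 + ds + e. Substituting each data point gives a linear system:
  16a - 8b + 4c - 2d + e = -2
  a - b + c - d + e = 2
  e = 0
  a + b + c + d + e = -8
  625a + 125b + 25c + 5d + e = -1780
Solving the system yields a = -2, b = -4, c = -1, d = -1, e = 0.
So h(s) = -2s⁴ - 4s³ - s² - s.
Then h(9) = -16128.

-16128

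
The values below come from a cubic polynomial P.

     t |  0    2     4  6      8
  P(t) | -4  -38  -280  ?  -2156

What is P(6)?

-922

On equispaced nodes a degree-3 polynomial has vanishing fourth forward difference, so
  P(0) - 4·P(2) + 6·P(4) - 4·P(6) + P(8) = 0.
Substituting the known values and solving for P(6):
  -4·P(6) = 3688
  P(6) = -922.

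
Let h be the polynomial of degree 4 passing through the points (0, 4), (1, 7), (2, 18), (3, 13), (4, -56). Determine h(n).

Write h(n) = an^4 + bn^3 + cn^2 + dn + e. Substituting each data point gives a linear system:
  e = 4
  a + b + c + d + e = 7
  16a + 8b + 4c + 2d + e = 18
  81a + 27b + 9c + 3d + e = 13
  256a + 64b + 16c + 4d + e = -56
Solving the system yields a = -1, b = 2, c = 5, d = -3, e = 4.
So h(n) = -n⁴ + 2n³ + 5n² - 3n + 4.
Check: h(4) = -56. ✓

h(n) = -n^4 + 2n^3 + 5n^2 - 3n + 4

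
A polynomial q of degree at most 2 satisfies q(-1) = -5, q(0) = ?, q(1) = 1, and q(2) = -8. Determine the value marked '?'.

2

On equispaced nodes a degree-2 polynomial has vanishing third forward difference, so
  - q(-1) + 3·q(0) - 3·q(1) + q(2) = 0.
Substituting the known values and solving for q(0):
  3·q(0) = 6
  q(0) = 2.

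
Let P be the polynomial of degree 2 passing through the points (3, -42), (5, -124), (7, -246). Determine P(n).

Write P(n) = an^2 + bn + c. Substituting each data point gives a linear system:
  9a + 3b + c = -42
  25a + 5b + c = -124
  49a + 7b + c = -246
Solving the system yields a = -5, b = -1, c = 6.
So P(n) = -5n^2 - n + 6.
Check: P(7) = -246. ✓

P(n) = -5n^2 - n + 6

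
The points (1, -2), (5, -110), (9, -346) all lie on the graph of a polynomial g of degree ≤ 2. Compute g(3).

-40

Write g(t) = at^2 + bt + c. Substituting each data point gives a linear system:
  a + b + c = -2
  25a + 5b + c = -110
  81a + 9b + c = -346
Solving the system yields a = -4, b = -3, c = 5.
So g(t) = -4t^2 - 3t + 5.
Then g(3) = -40.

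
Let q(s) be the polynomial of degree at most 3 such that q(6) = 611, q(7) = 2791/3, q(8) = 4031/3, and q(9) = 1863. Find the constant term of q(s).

-3

Write q(s) = as^3 + bs^2 + cs + d. Substituting each data point gives a linear system:
  216a + 36b + 6c + d = 611
  343a + 49b + 7c + d = 2791/3
  512a + 64b + 8c + d = 4031/3
  729a + 81b + 9c + d = 1863
Solving the system yields a = 2, b = 5, c = 1/3, d = -3.
So q(s) = 2s³ + 5s² + (1/3)s - 3.
The constant term is -3.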